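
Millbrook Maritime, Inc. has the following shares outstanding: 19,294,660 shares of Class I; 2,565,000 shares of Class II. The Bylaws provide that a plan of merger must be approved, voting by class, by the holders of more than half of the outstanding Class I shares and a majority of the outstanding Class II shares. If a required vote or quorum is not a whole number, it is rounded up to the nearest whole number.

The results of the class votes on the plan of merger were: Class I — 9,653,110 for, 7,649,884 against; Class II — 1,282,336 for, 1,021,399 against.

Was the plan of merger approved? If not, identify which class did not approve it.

Class I: a majority of 19294660 is 9647331; 9,647,331 required, 9,653,110 in favor — approved.
Class II: a majority of 2565000 is 1282501; 1,282,501 required, 1,282,336 in favor — not approved.

Not approved — the Class II shares did not give the required vote.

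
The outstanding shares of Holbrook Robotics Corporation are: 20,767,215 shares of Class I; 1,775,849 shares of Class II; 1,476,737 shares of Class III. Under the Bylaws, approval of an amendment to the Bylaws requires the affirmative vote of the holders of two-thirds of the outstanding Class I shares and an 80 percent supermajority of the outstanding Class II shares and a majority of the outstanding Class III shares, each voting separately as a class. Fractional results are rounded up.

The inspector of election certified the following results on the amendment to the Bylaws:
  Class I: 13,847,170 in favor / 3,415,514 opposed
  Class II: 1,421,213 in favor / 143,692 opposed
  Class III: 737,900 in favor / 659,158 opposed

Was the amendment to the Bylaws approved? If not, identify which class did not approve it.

Not approved — the Class III shares did not give the required vote.

Class I: 2/3 of 20767215 = 13844810; 13,844,810 required, 13,847,170 in favor — approved.
Class II: 4/5 of 1775849 = 1420679.20, rounded up to 1420680; 1,420,680 required, 1,421,213 in favor — approved.
Class III: a majority of 1476737 is 738369; 738,369 required, 737,900 in favor — not approved.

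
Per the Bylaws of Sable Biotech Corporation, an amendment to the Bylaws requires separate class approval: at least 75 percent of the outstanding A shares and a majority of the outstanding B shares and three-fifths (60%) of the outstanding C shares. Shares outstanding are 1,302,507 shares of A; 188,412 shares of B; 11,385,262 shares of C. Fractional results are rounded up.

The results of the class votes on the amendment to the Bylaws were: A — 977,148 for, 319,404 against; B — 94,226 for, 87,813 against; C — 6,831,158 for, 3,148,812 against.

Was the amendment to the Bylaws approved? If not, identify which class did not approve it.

A: 3/4 of 1302507 = 976880.25, rounded up to 976881; 976,881 required, 977,148 in favor — approved.
B: a majority of 188412 is 94207; 94,207 required, 94,226 in favor — approved.
C: 3/5 of 11385262 = 6831157.20, rounded up to 6831158; 6,831,158 required, 6,831,158 in favor — approved.

Approved — every class gave the required vote.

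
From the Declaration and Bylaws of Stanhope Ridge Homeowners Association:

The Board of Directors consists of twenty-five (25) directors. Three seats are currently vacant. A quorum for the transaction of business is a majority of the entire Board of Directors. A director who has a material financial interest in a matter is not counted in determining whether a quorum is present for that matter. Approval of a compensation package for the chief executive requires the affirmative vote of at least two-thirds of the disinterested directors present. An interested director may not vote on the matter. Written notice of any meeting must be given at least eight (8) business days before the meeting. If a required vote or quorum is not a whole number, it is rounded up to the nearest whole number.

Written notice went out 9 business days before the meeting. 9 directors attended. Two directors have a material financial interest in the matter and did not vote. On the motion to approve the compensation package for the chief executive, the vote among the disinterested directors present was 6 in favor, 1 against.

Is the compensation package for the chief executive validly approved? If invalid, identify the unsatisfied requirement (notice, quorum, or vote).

Notice: 9 business days given; 8 required (9 ≥ 8). Satisfied.
Quorum: 9 present, but the 2 interested directors do not count, leaving 7. Quorum is 13. Not satisfied.
Vote: the compensation package for the chief executive requires two-thirds of the disinterested directors present (9 − 2 = 7). 2/3 of 7 = 4.67, rounded up to 5, so 5 affirmative votes are needed; 6 voted in favor. Satisfied. (Moot — without a quorum no business can be validly transacted.)

Invalid — quorum requirement not satisfied.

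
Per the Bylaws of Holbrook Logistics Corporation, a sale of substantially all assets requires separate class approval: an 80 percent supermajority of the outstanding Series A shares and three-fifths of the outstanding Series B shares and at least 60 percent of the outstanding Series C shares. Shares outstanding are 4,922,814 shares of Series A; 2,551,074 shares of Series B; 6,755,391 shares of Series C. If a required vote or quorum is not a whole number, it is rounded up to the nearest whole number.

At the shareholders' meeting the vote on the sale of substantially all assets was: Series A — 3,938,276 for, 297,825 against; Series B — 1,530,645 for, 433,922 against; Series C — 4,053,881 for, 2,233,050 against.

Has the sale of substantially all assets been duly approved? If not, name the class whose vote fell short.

Series A: 4/5 of 4922814 = 3938251.20, rounded up to 3938252; 3,938,252 required, 3,938,276 in favor — approved.
Series B: 3/5 of 2551074 = 1530644.40, rounded up to 1530645; 1,530,645 required, 1,530,645 in favor — approved.
Series C: 3/5 of 6755391 = 4053234.60, rounded up to 4053235; 4,053,235 required, 4,053,881 in favor — approved.

Approved — every class gave the required vote.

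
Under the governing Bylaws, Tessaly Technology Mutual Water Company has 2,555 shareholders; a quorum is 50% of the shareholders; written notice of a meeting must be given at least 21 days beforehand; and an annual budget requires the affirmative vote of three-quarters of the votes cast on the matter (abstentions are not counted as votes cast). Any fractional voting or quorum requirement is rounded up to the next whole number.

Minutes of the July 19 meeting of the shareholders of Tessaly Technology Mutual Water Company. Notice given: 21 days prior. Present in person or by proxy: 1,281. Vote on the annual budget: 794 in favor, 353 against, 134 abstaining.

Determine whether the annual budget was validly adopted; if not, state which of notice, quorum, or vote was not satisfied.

Invalid — vote requirement not satisfied.

Notice: 21 days given; 21 required. Satisfied.
Quorum: 50% of 2,555 = 1,277.50, rounded up to 1,278; 1,281 present. Satisfied.
Vote: requires three-fourths of the votes cast (1,281 − 134 abstaining = 1,147); 3/4 of 1147 = 860.25, rounded up to 861, so 861 needed; 794 in favor. Not satisfied.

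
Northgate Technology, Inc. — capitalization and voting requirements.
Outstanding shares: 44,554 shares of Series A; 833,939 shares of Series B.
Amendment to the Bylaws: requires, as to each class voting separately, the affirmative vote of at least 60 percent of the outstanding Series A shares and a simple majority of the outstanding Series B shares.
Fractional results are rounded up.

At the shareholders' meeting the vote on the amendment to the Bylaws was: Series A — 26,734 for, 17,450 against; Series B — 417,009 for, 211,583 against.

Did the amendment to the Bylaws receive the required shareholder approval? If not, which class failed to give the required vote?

Series A: 3/5 of 44554 = 26732.40, rounded up to 26733; 26,733 required, 26,734 in favor — approved.
Series B: a majority of 833939 is 416970; 416,970 required, 417,009 in favor — approved.

Approved — every class gave the required vote.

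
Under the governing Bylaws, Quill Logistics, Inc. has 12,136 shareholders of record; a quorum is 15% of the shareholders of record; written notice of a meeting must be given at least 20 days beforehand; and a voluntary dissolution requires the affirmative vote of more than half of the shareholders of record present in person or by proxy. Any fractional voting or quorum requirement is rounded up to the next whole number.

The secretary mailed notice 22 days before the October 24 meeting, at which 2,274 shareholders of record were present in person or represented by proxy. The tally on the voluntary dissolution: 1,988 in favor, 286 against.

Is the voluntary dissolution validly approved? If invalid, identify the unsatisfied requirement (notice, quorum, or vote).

Notice: 22 days given; 20 required. Satisfied.
Quorum: 15% of 12,136 = 1,820.40, rounded up to 1,821; 2,274 present. Satisfied.
Vote: requires a majority of those present (2,274); a majority of 2274 is 1138, so 1,138 needed; 1,988 in favor. Satisfied.

Valid — all requirements satisfied.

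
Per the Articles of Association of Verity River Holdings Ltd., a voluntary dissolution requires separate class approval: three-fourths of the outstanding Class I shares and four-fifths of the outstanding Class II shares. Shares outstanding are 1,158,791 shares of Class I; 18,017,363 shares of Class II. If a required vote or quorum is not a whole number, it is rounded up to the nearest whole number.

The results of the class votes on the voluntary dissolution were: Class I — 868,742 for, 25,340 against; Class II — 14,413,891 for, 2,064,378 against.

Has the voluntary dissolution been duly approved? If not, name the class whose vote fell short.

Class I: 3/4 of 1158791 = 869093.25, rounded up to 869094; 869,094 required, 868,742 in favor — not approved.
Class II: 4/5 of 18017363 = 14413890.40, rounded up to 14413891; 14,413,891 required, 14,413,891 in favor — approved.

Not approved — the Class I shares did not give the required vote.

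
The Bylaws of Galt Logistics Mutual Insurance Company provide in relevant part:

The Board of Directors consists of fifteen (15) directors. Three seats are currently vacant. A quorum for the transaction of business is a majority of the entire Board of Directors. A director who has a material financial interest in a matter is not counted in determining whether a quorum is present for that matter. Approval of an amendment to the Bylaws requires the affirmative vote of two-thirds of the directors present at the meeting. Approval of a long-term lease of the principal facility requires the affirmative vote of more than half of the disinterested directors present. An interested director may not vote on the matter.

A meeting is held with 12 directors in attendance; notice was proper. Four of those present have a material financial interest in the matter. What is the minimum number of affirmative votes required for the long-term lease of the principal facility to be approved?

The long-term lease of the principal facility requires a majority of the disinterested directors present (12 − 4 = 8).
A majority of 8 is 5.

5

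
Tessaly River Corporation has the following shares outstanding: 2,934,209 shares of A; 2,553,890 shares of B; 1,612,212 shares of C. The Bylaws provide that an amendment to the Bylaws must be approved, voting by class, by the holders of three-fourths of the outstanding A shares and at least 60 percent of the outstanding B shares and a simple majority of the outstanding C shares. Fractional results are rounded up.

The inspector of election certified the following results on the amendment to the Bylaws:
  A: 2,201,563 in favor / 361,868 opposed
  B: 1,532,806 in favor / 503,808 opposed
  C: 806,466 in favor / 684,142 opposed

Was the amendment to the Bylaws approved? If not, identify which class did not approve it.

A: 3/4 of 2934209 = 2200656.75, rounded up to 2200657; 2,200,657 required, 2,201,563 in favor — approved.
B: 3/5 of 2553890 = 1532334; 1,532,334 required, 1,532,806 in favor — approved.
C: a majority of 1612212 is 806107; 806,107 required, 806,466 in favor — approved.

Approved — every class gave the required vote.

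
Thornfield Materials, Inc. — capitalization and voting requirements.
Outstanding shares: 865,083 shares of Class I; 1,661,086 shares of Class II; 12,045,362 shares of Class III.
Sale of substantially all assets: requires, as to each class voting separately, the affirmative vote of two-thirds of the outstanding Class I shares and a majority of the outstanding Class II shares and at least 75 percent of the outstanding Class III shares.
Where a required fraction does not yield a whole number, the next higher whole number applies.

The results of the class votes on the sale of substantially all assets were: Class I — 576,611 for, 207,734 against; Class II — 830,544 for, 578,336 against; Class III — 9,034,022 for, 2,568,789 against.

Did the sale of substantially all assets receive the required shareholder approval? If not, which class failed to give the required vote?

Not approved — the Class I shares did not give the required vote.

Class I: 2/3 of 865083 = 576722; 576,722 required, 576,611 in favor — not approved.
Class II: a majority of 1661086 is 830544; 830,544 required, 830,544 in favor — approved.
Class III: 3/4 of 12045362 = 9034021.50, rounded up to 9034022; 9,034,022 required, 9,034,022 in favor — approved.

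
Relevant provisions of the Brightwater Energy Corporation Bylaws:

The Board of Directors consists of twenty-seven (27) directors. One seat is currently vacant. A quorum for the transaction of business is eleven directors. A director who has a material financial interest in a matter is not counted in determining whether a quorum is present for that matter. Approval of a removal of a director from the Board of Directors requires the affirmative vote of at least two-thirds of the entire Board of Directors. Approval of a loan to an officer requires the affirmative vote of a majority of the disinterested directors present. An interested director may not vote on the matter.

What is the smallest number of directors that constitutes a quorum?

11

The quorum is fixed at 11.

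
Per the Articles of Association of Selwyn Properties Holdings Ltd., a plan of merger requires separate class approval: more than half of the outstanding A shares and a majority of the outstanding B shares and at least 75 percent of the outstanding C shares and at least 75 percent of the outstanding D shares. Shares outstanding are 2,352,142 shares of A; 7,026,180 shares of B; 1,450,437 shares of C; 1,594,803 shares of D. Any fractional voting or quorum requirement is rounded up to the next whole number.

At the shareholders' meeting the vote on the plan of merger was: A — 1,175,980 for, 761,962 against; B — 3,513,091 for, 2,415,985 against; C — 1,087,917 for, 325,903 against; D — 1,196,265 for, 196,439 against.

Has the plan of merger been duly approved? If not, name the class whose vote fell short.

A: a majority of 2352142 is 1176072; 1,176,072 required, 1,175,980 in favor — not approved.
B: a majority of 7026180 is 3513091; 3,513,091 required, 3,513,091 in favor — approved.
C: 3/4 of 1450437 = 1087827.75, rounded up to 1087828; 1,087,828 required, 1,087,917 in favor — approved.
D: 3/4 of 1594803 = 1196102.25, rounded up to 1196103; 1,196,103 required, 1,196,265 in favor — approved.

Not approved — the A shares did not give the required vote.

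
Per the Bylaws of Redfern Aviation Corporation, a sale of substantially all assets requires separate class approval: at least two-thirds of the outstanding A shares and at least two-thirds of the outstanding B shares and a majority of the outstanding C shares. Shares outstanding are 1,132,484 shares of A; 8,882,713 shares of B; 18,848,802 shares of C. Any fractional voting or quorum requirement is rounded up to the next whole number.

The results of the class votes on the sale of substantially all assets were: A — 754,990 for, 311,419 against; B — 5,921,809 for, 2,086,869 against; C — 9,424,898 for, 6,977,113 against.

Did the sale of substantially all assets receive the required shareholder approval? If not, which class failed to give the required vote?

Approved — every class gave the required vote.

A: 2/3 of 1132484 = 754989.33, rounded up to 754990; 754,990 required, 754,990 in favor — approved.
B: 2/3 of 8882713 = 5921808.67, rounded up to 5921809; 5,921,809 required, 5,921,809 in favor — approved.
C: a majority of 18848802 is 9424402; 9,424,402 required, 9,424,898 in favor — approved.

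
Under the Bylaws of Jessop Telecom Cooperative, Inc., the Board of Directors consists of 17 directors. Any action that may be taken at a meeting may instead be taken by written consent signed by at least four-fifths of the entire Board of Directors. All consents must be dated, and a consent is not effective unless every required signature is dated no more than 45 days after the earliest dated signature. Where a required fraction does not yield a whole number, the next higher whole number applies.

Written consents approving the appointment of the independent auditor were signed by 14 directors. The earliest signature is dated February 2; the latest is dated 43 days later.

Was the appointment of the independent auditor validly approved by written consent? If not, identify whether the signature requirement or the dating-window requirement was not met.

Effective — both the signature and dating-window requirements are satisfied.

Signatures required: at least four-fifths of 17 — 4/5 of 17 = 13.60, rounded up to 14, so 14 needed; 14 signed. Sufficient.
Dating window: the latest signature is 43 days after the earliest; the limit is 45 days. Within the window.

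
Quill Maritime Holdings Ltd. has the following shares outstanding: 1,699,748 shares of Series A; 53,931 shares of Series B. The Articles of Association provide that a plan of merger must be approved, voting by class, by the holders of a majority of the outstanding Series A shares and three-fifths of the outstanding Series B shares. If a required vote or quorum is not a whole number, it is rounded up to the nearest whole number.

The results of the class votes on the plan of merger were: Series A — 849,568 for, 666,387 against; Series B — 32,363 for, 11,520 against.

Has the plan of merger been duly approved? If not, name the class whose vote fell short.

Series A: a majority of 1699748 is 849875; 849,875 required, 849,568 in favor — not approved.
Series B: 3/5 of 53931 = 32358.60, rounded up to 32359; 32,359 required, 32,363 in favor — approved.

Not approved — the Series A shares did not give the required vote.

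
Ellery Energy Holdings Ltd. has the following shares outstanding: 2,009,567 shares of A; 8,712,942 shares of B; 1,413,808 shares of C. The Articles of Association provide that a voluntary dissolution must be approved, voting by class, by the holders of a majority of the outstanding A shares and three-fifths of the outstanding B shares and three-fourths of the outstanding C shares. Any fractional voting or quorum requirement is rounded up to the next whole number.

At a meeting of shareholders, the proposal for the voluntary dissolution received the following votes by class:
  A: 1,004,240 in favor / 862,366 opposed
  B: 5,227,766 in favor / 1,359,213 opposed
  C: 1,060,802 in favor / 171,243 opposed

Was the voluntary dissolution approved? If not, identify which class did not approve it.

Not approved — the A shares did not give the required vote.

A: a majority of 2009567 is 1004784; 1,004,784 required, 1,004,240 in favor — not approved.
B: 3/5 of 8712942 = 5227765.20, rounded up to 5227766; 5,227,766 required, 5,227,766 in favor — approved.
C: 3/4 of 1413808 = 1060356; 1,060,356 required, 1,060,802 in favor — approved.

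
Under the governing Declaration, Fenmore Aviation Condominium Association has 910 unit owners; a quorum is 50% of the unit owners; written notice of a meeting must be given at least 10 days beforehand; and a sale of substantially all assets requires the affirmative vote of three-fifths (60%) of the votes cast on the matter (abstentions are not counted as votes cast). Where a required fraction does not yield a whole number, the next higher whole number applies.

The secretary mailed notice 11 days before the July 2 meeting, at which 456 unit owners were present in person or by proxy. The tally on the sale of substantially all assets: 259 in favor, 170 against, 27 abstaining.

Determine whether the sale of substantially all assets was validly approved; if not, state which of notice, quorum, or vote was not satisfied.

Valid — all requirements satisfied.

Notice: 11 days given; 10 required. Satisfied.
Quorum: 50% of 910 = 455; 456 present. Satisfied.
Vote: requires three-fifths of the votes cast (456 − 27 abstaining = 429); 3/5 of 429 = 257.40, rounded up to 258, so 258 needed; 259 in favor. Satisfied.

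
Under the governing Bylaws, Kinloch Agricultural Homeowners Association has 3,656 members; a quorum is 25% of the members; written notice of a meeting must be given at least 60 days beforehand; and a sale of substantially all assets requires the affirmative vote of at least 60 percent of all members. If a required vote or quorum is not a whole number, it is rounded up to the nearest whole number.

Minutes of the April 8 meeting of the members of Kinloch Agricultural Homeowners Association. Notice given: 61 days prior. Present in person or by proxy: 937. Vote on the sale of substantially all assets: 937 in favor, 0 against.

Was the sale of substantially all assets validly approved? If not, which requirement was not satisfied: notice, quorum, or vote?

Notice: 61 days given; 60 required. Satisfied.
Quorum: 25% of 3,656 = 914; 937 present. Satisfied.
Vote: requires three-fifths of all members (3,656); 3/5 of 3656 = 2193.60, rounded up to 2194, so 2,194 needed; 937 in favor. Not satisfied.

Invalid — vote requirement not satisfied.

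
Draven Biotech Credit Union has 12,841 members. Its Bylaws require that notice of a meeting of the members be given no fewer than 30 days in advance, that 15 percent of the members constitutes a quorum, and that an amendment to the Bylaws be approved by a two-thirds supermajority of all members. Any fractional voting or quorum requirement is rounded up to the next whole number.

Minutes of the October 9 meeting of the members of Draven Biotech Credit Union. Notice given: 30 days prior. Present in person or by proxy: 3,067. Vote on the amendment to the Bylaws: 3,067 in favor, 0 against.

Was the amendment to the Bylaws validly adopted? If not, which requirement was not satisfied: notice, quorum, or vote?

Invalid — vote requirement not satisfied.

Notice: 30 days given; 30 required. Satisfied.
Quorum: 15% of 12,841 = 1,926.15, rounded up to 1,927; 3,067 present. Satisfied.
Vote: requires two-thirds of all members (12,841); 2/3 of 12841 = 8560.67, rounded up to 8561, so 8,561 needed; 3,067 in favor. Not satisfied.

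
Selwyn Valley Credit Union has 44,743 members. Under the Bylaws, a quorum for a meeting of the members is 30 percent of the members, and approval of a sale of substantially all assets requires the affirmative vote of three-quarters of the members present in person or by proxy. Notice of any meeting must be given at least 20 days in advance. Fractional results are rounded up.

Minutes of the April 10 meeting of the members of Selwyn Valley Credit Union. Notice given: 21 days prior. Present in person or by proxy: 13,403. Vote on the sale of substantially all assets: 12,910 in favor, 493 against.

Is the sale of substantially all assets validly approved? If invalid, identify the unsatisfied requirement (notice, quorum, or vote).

Invalid — quorum requirement not satisfied.

Notice: 21 days given; 20 required. Satisfied.
Quorum: 30% of 44,743 = 13,422.90, rounded up to 13,423; 13,403 present. Not satisfied.
Vote: requires three-fourths of those present (13,403); 3/4 of 13403 = 10052.25, rounded up to 10053, so 10,053 needed; 12,910 in favor. Satisfied.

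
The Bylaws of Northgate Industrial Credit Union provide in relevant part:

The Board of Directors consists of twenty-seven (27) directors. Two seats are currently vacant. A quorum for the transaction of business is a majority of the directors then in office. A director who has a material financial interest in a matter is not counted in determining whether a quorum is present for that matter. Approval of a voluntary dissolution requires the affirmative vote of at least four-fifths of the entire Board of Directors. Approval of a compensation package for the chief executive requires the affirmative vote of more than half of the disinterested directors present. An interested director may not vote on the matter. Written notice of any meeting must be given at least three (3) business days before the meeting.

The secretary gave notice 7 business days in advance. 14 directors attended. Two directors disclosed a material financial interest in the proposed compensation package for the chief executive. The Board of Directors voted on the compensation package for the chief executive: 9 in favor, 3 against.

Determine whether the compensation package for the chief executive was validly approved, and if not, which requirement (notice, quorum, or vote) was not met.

Notice: 7 business days given; 3 required (7 ≥ 3). Satisfied.
Quorum: 14 present, but the 2 interested directors do not count, leaving 12. Quorum is 13. Not satisfied.
Vote: the compensation package for the chief executive requires a majority of the disinterested directors present (14 − 2 = 12). A majority of 12 is 7, so 7 affirmative votes are needed; 9 voted in favor. Satisfied. (Moot — without a quorum no business can be validly transacted.)

Invalid — quorum requirement not satisfied.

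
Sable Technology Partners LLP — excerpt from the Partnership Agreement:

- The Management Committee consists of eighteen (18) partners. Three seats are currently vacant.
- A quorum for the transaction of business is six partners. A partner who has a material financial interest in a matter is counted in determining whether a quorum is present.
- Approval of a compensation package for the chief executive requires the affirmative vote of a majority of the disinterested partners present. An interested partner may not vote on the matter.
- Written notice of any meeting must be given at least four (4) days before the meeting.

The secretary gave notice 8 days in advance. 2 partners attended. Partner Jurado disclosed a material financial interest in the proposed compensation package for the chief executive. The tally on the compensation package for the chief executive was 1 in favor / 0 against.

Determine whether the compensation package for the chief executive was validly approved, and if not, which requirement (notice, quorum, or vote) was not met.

Invalid — quorum requirement not satisfied.

Notice: 8 days given; 4 required (8 ≥ 4). Satisfied.
Quorum: 2 present (interested partners count toward quorum); quorum is 6. Not satisfied.
Vote: the compensation package for the chief executive requires a majority of the disinterested partners present (2 − 1 = 1). A majority of 1 is 1, so 1 affirmative vote is needed; 1 voted in favor. Satisfied. (Moot — without a quorum no business can be validly transacted.)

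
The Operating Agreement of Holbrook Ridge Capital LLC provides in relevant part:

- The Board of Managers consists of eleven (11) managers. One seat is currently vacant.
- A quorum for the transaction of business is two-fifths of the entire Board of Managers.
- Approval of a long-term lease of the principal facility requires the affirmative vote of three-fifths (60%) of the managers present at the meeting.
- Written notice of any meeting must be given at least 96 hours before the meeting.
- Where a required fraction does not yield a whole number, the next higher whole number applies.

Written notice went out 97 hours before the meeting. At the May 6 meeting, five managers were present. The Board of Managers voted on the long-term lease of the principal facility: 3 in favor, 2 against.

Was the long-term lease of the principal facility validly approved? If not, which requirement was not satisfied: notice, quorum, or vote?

Notice: 97 hours given; 96 required (97 ≥ 96). Satisfied.
Quorum: 5 present; quorum is 5. Satisfied.
Vote: the long-term lease of the principal facility requires three-fifths of the managers present (5). 3/5 of 5 = 3, so 3 affirmative votes are needed; 3 voted in favor. Satisfied.

Valid — all requirements satisfied.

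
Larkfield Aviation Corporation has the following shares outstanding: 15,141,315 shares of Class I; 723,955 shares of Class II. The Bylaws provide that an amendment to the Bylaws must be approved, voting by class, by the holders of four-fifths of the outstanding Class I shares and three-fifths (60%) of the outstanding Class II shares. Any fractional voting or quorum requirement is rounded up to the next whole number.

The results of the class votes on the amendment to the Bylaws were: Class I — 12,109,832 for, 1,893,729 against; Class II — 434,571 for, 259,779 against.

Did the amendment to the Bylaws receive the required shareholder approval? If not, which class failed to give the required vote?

Not approved — the Class I shares did not give the required vote.

Class I: 4/5 of 15141315 = 12113052; 12,113,052 required, 12,109,832 in favor — not approved.
Class II: 3/5 of 723955 = 434373; 434,373 required, 434,571 in favor — approved.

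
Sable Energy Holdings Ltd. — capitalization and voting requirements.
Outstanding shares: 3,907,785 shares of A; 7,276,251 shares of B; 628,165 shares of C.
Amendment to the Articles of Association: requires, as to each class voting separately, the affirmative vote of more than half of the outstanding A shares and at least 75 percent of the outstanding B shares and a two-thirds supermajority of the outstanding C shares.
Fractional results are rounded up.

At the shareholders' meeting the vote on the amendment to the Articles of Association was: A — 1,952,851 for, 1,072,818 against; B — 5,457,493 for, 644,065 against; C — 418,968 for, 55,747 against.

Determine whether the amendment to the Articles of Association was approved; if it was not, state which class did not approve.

A: a majority of 3907785 is 1953893; 1,953,893 required, 1,952,851 in favor — not approved.
B: 3/4 of 7276251 = 5457188.25, rounded up to 5457189; 5,457,189 required, 5,457,493 in favor — approved.
C: 2/3 of 628165 = 418776.67, rounded up to 418777; 418,777 required, 418,968 in favor — approved.

Not approved — the A shares did not give the required vote.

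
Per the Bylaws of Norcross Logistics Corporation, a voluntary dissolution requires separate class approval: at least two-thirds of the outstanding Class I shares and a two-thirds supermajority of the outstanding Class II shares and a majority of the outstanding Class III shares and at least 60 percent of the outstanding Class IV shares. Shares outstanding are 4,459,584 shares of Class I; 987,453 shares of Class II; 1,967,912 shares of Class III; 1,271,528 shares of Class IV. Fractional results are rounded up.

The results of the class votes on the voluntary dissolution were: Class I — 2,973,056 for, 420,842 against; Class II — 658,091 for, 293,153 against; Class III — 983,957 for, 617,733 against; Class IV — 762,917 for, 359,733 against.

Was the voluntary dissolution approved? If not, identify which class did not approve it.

Not approved — the Class II shares did not give the required vote.

Class I: 2/3 of 4459584 = 2973056; 2,973,056 required, 2,973,056 in favor — approved.
Class II: 2/3 of 987453 = 658302; 658,302 required, 658,091 in favor — not approved.
Class III: a majority of 1967912 is 983957; 983,957 required, 983,957 in favor — approved.
Class IV: 3/5 of 1271528 = 762916.80, rounded up to 762917; 762,917 required, 762,917 in favor — approved.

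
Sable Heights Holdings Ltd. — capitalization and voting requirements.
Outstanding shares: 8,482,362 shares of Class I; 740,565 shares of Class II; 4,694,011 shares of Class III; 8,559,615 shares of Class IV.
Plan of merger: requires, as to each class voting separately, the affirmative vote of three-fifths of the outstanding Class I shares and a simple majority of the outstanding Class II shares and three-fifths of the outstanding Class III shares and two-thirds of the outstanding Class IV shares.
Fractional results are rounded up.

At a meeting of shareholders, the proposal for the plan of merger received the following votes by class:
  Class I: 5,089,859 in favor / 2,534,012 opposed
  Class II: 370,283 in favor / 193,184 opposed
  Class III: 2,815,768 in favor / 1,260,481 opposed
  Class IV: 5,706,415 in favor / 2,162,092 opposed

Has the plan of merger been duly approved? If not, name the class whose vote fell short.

Not approved — the Class III shares did not give the required vote.

Class I: 3/5 of 8482362 = 5089417.20, rounded up to 5089418; 5,089,418 required, 5,089,859 in favor — approved.
Class II: a majority of 740565 is 370283; 370,283 required, 370,283 in favor — approved.
Class III: 3/5 of 4694011 = 2816406.60, rounded up to 2816407; 2,816,407 required, 2,815,768 in favor — not approved.
Class IV: 2/3 of 8559615 = 5706410; 5,706,410 required, 5,706,415 in favor — approved.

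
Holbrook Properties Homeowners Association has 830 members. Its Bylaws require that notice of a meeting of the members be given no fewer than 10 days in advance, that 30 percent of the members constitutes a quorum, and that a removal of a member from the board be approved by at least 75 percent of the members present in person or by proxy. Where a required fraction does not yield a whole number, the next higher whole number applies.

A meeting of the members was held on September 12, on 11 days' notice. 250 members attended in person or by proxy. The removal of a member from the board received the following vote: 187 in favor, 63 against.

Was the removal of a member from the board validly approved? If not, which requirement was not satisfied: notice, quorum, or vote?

Notice: 11 days given; 10 required. Satisfied.
Quorum: 30% of 830 = 249; 250 present. Satisfied.
Vote: requires three-fourths of those present (250); 3/4 of 250 = 187.50, rounded up to 188, so 188 needed; 187 in favor. Not satisfied.

Invalid — vote requirement not satisfied.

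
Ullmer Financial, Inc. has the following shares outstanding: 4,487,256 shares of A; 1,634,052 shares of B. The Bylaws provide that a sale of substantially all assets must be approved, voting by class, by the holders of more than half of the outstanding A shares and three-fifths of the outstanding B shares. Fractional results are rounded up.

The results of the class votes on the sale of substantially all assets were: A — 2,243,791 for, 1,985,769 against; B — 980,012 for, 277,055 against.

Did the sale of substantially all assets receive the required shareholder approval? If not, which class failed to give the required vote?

Not approved — the B shares did not give the required vote.

A: a majority of 4487256 is 2243629; 2,243,629 required, 2,243,791 in favor — approved.
B: 3/5 of 1634052 = 980431.20, rounded up to 980432; 980,432 required, 980,012 in favor — not approved.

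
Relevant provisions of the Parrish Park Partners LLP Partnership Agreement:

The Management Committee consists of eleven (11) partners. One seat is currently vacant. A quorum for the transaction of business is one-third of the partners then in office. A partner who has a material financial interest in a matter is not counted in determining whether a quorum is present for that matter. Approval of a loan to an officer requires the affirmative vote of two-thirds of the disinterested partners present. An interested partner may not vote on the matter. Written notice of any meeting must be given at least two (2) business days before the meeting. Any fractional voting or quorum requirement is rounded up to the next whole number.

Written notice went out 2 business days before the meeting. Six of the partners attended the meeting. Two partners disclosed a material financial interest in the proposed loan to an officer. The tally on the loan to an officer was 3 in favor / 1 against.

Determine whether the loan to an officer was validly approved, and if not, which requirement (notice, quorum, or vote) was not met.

Valid — all requirements satisfied.

Notice: 2 business days given; 2 required (2 ≥ 2). Satisfied.
Quorum: 6 present, but the 2 interested partners do not count, leaving 4. Quorum is 4. Satisfied.
Vote: the loan to an officer requires two-thirds of the disinterested partners present (6 − 2 = 4). 2/3 of 4 = 2.67, rounded up to 3, so 3 affirmative votes are needed; 3 voted in favor. Satisfied.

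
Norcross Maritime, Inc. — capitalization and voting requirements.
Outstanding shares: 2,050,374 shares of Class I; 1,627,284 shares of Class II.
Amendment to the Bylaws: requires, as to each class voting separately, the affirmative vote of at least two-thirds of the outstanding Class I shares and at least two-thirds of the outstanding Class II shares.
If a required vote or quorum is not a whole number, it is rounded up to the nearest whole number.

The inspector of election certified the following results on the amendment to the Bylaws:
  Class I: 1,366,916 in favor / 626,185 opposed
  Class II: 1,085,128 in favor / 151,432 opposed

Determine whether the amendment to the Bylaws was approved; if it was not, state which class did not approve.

Approved — every class gave the required vote.

Class I: 2/3 of 2050374 = 1366916; 1,366,916 required, 1,366,916 in favor — approved.
Class II: 2/3 of 1627284 = 1084856; 1,084,856 required, 1,085,128 in favor — approved.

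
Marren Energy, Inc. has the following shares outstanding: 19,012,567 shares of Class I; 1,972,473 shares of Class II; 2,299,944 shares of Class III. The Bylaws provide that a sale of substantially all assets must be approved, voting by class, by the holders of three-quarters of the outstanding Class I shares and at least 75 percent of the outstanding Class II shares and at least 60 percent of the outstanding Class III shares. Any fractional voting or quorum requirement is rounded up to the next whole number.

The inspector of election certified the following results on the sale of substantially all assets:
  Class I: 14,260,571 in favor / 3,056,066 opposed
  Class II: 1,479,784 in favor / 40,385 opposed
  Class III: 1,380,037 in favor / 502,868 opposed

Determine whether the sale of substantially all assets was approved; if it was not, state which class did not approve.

Class I: 3/4 of 19012567 = 14259425.25, rounded up to 14259426; 14,259,426 required, 14,260,571 in favor — approved.
Class II: 3/4 of 1972473 = 1479354.75, rounded up to 1479355; 1,479,355 required, 1,479,784 in favor — approved.
Class III: 3/5 of 2299944 = 1379966.40, rounded up to 1379967; 1,379,967 required, 1,380,037 in favor — approved.

Approved — every class gave the required vote.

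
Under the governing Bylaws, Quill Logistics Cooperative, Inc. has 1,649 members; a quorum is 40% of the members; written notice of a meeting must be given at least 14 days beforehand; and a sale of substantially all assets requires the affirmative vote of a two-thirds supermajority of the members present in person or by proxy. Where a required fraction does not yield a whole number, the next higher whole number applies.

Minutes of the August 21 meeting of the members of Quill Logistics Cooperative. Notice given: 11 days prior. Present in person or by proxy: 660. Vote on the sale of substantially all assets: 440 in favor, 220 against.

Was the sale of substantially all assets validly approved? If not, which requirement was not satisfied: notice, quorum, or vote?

Invalid — notice requirement not satisfied.

Notice: 11 days given; 14 required. Not satisfied.
Quorum: 40% of 1,649 = 659.60, rounded up to 660; 660 present. Satisfied.
Vote: requires two-thirds of those present (660); 2/3 of 660 = 440, so 440 needed; 440 in favor. Satisfied.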